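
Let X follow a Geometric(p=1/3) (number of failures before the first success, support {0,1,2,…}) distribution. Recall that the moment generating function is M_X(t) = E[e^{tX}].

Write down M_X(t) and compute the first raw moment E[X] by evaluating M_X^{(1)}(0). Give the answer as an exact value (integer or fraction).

M_X(t) = 1/(3*(1 - 2*e^(t)/3))
dM/dt = 2*e^(t)/(4*e^(2*t) - 12*e^(t) + 9)

E[X] = dM/dt |_{t=0} = 2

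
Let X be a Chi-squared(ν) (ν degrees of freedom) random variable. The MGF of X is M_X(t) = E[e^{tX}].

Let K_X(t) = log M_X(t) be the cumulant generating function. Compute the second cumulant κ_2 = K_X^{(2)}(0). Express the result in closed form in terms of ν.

κ_2 = D^2[K](0) = 2*ν

M_X(t) = (1 - 2*t)^(-ν/2)
K_X(t) = log M_X(t) = -ν*log(1 - 2*t)/2
D^2[K](t) = 2*ν/(4*t^2 - 4*t + 1)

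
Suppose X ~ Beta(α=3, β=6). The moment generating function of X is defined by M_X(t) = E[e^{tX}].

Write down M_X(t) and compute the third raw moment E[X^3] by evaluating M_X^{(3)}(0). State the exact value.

E[X^3] = D^3[M](0) = 2/33

M_X(t) = ₁F₁(3; 9; t)
D^3[M](t) = 2*₁F₁(6; 12; t)/33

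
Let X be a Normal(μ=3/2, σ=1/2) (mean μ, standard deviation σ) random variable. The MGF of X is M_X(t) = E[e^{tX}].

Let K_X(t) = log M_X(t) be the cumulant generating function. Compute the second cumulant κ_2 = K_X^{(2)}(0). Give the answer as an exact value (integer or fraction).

κ_2 = D^2[K](0) = 1/4

M_X(t) = e^(t^2/8 + 3*t/2)
K_X(t) = log M_X(t) = t^2/8 + 3*t/2
D^2[K](t) = 1/4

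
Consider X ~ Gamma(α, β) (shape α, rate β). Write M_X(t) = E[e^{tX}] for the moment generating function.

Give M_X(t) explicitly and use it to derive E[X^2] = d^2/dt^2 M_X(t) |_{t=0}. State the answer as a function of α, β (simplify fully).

E[X^2] = d^2M/dt^2 |_{t=0} = α*(α + 1)/β^2

M_X(t) = (β/(β - t))^α
dM/dt = -α*β^α*(1/(β - t))^α/(-β + t)
d^2M/dt^2 = (α^2*β^α*(1/(β - t))^α + α*β^α*(1/(β - t))^α)/(β^2 - 2*β*t + t^2)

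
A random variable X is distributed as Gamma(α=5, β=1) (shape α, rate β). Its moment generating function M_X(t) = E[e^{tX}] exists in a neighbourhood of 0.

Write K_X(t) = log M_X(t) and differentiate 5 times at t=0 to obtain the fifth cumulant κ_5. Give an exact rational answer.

M_X(t) = (1 - t)^(-5)
K_X(t) = log M_X(t) = -5*log(1 - t)
dK/dt = -5/(t - 1)
d^2K/dt^2 = 5/(t^2 - 2*t + 1)
d^3K/dt^3 = -10/(t^3 - 3*t^2 + 3*t - 1)
d^4K/dt^4 = 30/(t^4 - 4*t^3 + 6*t^2 - 4*t + 1)
d^5K/dt^5 = -120/(t^5 - 5*t^4 + 10*t^3 - 10*t^2 + 5*t - 1)

κ_5 = d^5K/dt^5 |_{t=0} = 120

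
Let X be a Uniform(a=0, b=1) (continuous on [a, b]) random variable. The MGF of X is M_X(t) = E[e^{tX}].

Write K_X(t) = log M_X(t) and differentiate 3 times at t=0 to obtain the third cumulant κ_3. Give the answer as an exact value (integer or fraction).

M_X(t) = (e^(t) - 1)/t
K_X(t) = log M_X(t) = -log(t) + log(e^(t) - 1)
K′(t) = (t*e^(t) - e^(t) + 1)/(t*e^(t) - t)
K′′(t) = (-t^2*e^(t) + e^(2*t) - 2*e^(t) + 1)/(t^2*e^(2*t) - 2*t^2*e^(t) + t^2)
K′′′(t) = (t^3*e^(2*t) + t^3*e^(t) - 2*e^(3*t) + 6*e^(2*t) - 6*e^(t) + 2)/(t^3*e^(3*t) - 3*t^3*e^(2*t) + 3*t^3*e^(t) - t^3)

κ_3 = K′′′(0) = 0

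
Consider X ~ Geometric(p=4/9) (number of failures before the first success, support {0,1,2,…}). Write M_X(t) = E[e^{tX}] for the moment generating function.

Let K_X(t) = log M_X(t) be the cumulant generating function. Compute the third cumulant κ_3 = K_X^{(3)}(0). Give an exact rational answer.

M_X(t) = 4/(9*(1 - 5*e^(t)/9))
K_X(t) = log M_X(t) = -log(1 - 5*e^(t)/9) - 2*log(3) + 2*log(2)
K′(t) = -5*e^(t)/(5*e^(t) - 9)
K′′(t) = 45*e^(t)/(25*e^(2*t) - 90*e^(t) + 81)
K′′′(t) = (-225*e^(2*t) - 405*e^(t))/(125*e^(3*t) - 675*e^(2*t) + 1215*e^(t) - 729)

κ_3 = K′′′(0) = 315/32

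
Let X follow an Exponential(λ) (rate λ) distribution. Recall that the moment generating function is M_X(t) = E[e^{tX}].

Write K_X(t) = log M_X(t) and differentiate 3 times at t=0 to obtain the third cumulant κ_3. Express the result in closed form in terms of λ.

κ_3 = K′′′(0) = 2/λ^3

M_X(t) = λ/(λ - t)
K_X(t) = log M_X(t) = log(λ) - log(λ - t)
K′(t) = -1/(-λ + t)
K′′(t) = 1/(λ^2 - 2*λ*t + t^2)
K′′′(t) = -2/(-λ^3 + 3*λ^2*t - 3*λ*t^2 + t^3)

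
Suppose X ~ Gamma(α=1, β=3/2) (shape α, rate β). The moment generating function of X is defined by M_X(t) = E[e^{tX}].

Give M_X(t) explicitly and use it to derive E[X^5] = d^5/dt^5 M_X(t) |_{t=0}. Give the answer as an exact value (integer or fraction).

E[X^5] = d^5M/dt^5 |_{t=0} = 1280/81

M_X(t) = 3/(2*(3/2 - t))
dM/dt = 6/(4*t^2 - 12*t + 9)
d^2M/dt^2 = -24/(8*t^3 - 36*t^2 + 54*t - 27)
d^3M/dt^3 = 144/(16*t^4 - 96*t^3 + 216*t^2 - 216*t + 81)
d^4M/dt^4 = -1152/(32*t^5 - 240*t^4 + 720*t^3 - 1080*t^2 + 810*t - 243)
d^5M/dt^5 = 11520/(64*t^6 - 576*t^5 + 2160*t^4 - 4320*t^3 + 4860*t^2 - 2916*t + 729)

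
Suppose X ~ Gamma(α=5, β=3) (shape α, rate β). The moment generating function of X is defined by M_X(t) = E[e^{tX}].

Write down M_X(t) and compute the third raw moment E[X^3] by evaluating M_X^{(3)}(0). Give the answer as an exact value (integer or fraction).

M_X(t) = 243/(3 - t)^5
M′(t) = 1215/(t^6 - 18*t^5 + 135*t^4 - 540*t^3 + 1215*t^2 - 1458*t + 729)
M′′(t) = -7290/(t^7 - 21*t^6 + 189*t^5 - 945*t^4 + 2835*t^3 - 5103*t^2 + 5103*t - 2187)
M′′′(t) = 51030/(t^8 - 24*t^7 + 252*t^6 - 1512*t^5 + 5670*t^4 - 13608*t^3 + 20412*t^2 - 17496*t + 6561)

E[X^3] = M′′′(0) = 70/9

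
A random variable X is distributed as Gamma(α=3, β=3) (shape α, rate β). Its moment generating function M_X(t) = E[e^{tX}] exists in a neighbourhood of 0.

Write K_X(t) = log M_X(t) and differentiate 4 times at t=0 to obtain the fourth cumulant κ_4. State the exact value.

κ_4 = K^(4)(0) = 2/9

M_X(t) = 27/(3 - t)^3
K_X(t) = log M_X(t) = -3*log(3 - t) + 3*log(3)
K^(4)(t) = 18/(t^4 - 12*t^3 + 54*t^2 - 108*t + 81)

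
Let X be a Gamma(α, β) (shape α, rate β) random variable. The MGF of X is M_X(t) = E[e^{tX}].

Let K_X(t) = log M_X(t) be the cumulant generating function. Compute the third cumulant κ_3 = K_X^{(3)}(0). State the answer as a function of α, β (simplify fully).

κ_3 = K′′′(0) = 2*α/β^3

M_X(t) = (β/(β - t))^α
K_X(t) = log M_X(t) = α*(log(β) - log(β - t))
K′(t) = -α/(-β + t)
K′′(t) = α/(β^2 - 2*β*t + t^2)
K′′′(t) = -2*α/(-β^3 + 3*β^2*t - 3*β*t^2 + t^3)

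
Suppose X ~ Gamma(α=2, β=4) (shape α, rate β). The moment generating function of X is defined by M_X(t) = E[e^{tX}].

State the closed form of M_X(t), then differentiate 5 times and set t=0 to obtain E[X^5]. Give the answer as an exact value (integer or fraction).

E[X^5] = M^(5)(0) = 45/64

M_X(t) = 16/(4 - t)^2
M^(5)(t) = -11520/(t^7 - 28*t^6 + 336*t^5 - 2240*t^4 + 8960*t^3 - 21504*t^2 + 28672*t - 16384)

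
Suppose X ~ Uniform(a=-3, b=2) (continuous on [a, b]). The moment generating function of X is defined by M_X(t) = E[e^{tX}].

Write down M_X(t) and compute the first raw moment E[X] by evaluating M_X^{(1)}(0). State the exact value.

M_X(t) = (e^(2*t) - e^(-3*t))/(5*t)
dM/dt = (2*t*e^(5*t) + 3*t - e^(5*t) + 1)*e^(-3*t)/(5*t^2)

E[X] = dM/dt |_{t=0} = -1/2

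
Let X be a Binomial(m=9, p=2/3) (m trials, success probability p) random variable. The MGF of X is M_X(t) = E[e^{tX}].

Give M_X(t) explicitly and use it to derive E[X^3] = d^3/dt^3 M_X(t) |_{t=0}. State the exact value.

E[X^3] = M′′′(0) = 754/3

M_X(t) = (2*e^(t)/3 + 1/3)^9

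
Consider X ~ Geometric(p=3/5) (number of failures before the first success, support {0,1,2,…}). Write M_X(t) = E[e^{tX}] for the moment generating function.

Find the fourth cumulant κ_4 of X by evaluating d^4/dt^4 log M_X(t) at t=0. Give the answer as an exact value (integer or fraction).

M_X(t) = 3/(5*(1 - 2*e^(t)/5))
K_X(t) = log M_X(t) = -log(1 - 2*e^(t)/5) - log(5) + log(3)
dK/dt = -2*e^(t)/(2*e^(t) - 5)
d^2K/dt^2 = 10*e^(t)/(4*e^(2*t) - 20*e^(t) + 25)
d^3K/dt^3 = (-20*e^(2*t) - 50*e^(t))/(8*e^(3*t) - 60*e^(2*t) + 150*e^(t) - 125)
d^4K/dt^4 = (40*e^(3*t) + 400*e^(2*t) + 250*e^(t))/(16*e^(4*t) - 160*e^(3*t) + 600*e^(2*t) - 1000*e^(t) + 625)

κ_4 = d^4K/dt^4 |_{t=0} = 230/27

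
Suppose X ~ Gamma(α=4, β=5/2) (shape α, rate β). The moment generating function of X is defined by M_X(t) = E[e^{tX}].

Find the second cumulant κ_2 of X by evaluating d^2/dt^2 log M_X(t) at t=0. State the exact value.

M_X(t) = 625/(16*(5/2 - t)^4)
K_X(t) = log M_X(t) = -4*log(5/2 - t) - 4*log(2) + 4*log(5)
D^2[K](t) = 16/(4*t^2 - 20*t + 25)

κ_2 = D^2[K](0) = 16/25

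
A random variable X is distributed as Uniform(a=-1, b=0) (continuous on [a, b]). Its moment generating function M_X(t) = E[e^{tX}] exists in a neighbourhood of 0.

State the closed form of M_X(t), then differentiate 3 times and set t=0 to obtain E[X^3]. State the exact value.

M_X(t) = (1 - e^(-t))/t
D^3[M](t) = (t^3 + 3*t^2 + 6*t - 6*e^(t) + 6)*e^(-t)/t^4

E[X^3] = D^3[M](0) = -1/4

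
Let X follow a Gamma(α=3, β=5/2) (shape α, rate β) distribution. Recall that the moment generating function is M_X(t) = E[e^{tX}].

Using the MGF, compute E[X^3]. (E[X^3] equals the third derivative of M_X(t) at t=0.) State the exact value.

M_X(t) = 125/(8*(5/2 - t)^3)
M′(t) = 750/(16*t^4 - 160*t^3 + 600*t^2 - 1000*t + 625)
M′′(t) = -6000/(32*t^5 - 400*t^4 + 2000*t^3 - 5000*t^2 + 6250*t - 3125)
M′′′(t) = 60000/(64*t^6 - 960*t^5 + 6000*t^4 - 20000*t^3 + 37500*t^2 - 37500*t + 15625)

E[X^3] = M′′′(0) = 96/25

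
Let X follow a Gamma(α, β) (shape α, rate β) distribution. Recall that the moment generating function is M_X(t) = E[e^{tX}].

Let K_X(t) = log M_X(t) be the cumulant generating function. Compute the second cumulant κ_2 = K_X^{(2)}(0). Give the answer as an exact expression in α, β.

M_X(t) = (β/(β - t))^α
K_X(t) = log M_X(t) = α*(log(β) - log(β - t))
D^2[K](t) = α/(β^2 - 2*β*t + t^2)

κ_2 = D^2[K](0) = α/β^2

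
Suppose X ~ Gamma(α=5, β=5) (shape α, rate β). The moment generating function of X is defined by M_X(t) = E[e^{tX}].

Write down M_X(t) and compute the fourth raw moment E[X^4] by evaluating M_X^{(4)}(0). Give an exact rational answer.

E[X^4] = M^(4)(0) = 336/125

M_X(t) = 3125/(5 - t)^5
M^(4)(t) = -5250000/(t^9 - 45*t^8 + 900*t^7 - 10500*t^6 + 78750*t^5 - 393750*t^4 + 1312500*t^3 - 2812500*t^2 + 3515625*t - 1953125)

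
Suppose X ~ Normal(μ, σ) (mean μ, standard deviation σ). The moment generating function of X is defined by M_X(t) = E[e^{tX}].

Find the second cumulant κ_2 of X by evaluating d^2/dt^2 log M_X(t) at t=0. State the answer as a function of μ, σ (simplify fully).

M_X(t) = e^(μ*t + σ^2*t^2/2)
K_X(t) = log M_X(t) = μ*t + σ^2*t^2/2
K^(2)(t) = σ^2

κ_2 = K^(2)(0) = σ^2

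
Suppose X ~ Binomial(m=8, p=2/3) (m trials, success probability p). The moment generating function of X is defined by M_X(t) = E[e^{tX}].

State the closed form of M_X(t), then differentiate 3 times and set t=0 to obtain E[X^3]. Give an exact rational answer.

E[X^3] = d^3M/dt^3 |_{t=0} = 1616/9

M_X(t) = (2*e^(t)/3 + 1/3)^8
dM/dt = 2048*e^(8*t)/6561 + 7168*e^(7*t)/6561 + 3584*e^(6*t)/2187 + 8960*e^(5*t)/6561 + 4480*e^(4*t)/6561 + 448*e^(3*t)/2187 + 224*e^(2*t)/6561 + 16*e^(t)/6561
d^2M/dt^2 = 16384*e^(8*t)/6561 + 50176*e^(7*t)/6561 + 7168*e^(6*t)/729 + 44800*e^(5*t)/6561 + 17920*e^(4*t)/6561 + 448*e^(3*t)/729 + 448*e^(2*t)/6561 + 16*e^(t)/6561
d^3M/dt^3 = 131072*e^(8*t)/6561 + 351232*e^(7*t)/6561 + 14336*e^(6*t)/243 + 224000*e^(5*t)/6561 + 71680*e^(4*t)/6561 + 448*e^(3*t)/243 + 896*e^(2*t)/6561 + 16*e^(t)/6561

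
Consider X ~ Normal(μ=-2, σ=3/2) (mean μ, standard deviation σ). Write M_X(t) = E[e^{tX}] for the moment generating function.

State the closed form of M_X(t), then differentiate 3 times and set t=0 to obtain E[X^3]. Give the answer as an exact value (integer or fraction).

E[X^3] = d^3M/dt^3 |_{t=0} = -43/2

M_X(t) = e^(9*t^2/8 - 2*t)
dM/dt = 9*t*e^(-2*t)*e^(9*t^2/8)/4 - 2*e^(-2*t)*e^(9*t^2/8)
d^2M/dt^2 = (81*t^2*e^(9*t^2/8) - 144*t*e^(9*t^2/8) + 100*e^(9*t^2/8))*e^(-2*t)/16
d^3M/dt^3 = (729*t^3*e^(9*t^2/8) - 1944*t^2*e^(9*t^2/8) + 2700*t*e^(9*t^2/8) - 1376*e^(9*t^2/8))*e^(-2*t)/64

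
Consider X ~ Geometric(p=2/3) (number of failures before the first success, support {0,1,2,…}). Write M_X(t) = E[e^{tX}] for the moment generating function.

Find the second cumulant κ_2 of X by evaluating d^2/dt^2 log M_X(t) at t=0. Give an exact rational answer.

M_X(t) = 2/(3*(1 - e^(t)/3))
K_X(t) = log M_X(t) = -log(1 - e^(t)/3) - log(3) + log(2)
K′(t) = -e^(t)/(e^(t) - 3)
K′′(t) = 3*e^(t)/(e^(2*t) - 6*e^(t) + 9)

κ_2 = K′′(0) = 3/4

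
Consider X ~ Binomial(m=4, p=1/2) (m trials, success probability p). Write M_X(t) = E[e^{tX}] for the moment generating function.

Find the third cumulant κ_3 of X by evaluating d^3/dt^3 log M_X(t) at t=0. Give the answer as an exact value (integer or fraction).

κ_3 = d^3K/dt^3 |_{t=0} = 0

M_X(t) = (e^(t)/2 + 1/2)^4
K_X(t) = log M_X(t) = 4*log(e^(t)/2 + 1/2)
dK/dt = 4*e^(t)/(e^(t) + 1)
d^2K/dt^2 = 4*e^(t)/(e^(2*t) + 2*e^(t) + 1)
d^3K/dt^3 = (-4*e^(2*t) + 4*e^(t))/(e^(3*t) + 3*e^(2*t) + 3*e^(t) + 1)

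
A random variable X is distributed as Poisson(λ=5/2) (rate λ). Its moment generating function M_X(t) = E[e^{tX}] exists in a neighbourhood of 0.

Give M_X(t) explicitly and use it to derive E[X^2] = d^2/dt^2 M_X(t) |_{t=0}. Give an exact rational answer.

E[X^2] = M′′(0) = 35/4

M_X(t) = e^(5*e^(t)/2 - 5/2)
M′(t) = 5*e^(-5/2)*e^(t)*e^(5*e^(t)/2)/2
M′′(t) = (25*e^(2*t)*e^(5*e^(t)/2) + 10*e^(t)*e^(5*e^(t)/2))*e^(-5/2)/4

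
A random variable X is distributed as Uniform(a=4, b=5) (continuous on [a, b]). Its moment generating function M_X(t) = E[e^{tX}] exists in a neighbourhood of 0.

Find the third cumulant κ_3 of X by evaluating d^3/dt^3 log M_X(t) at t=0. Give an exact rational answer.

M_X(t) = (e^(5*t) - e^(4*t))/t
K_X(t) = log M_X(t) = -log(t) + log(e^(5*t) - e^(4*t))
D^3[K](t) = (t^3*e^(2*t) + t^3*e^(t) - 2*e^(3*t) + 6*e^(2*t) - 6*e^(t) + 2)/(t^3*e^(3*t) - 3*t^3*e^(2*t) + 3*t^3*e^(t) - t^3)

κ_3 = D^3[K](0) = 0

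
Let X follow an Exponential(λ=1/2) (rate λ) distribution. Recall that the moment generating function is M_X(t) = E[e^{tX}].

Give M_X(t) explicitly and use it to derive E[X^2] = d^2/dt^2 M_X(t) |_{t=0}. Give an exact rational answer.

M_X(t) = 1/(2*(1/2 - t))
dM/dt = 2/(4*t^2 - 4*t + 1)
d^2M/dt^2 = -8/(8*t^3 - 12*t^2 + 6*t - 1)

E[X^2] = d^2M/dt^2 |_{t=0} = 8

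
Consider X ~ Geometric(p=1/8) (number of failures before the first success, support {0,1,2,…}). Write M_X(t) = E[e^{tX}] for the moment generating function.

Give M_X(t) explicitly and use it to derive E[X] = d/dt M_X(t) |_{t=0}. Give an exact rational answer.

E[X] = M^(1)(0) = 7

M_X(t) = 1/(8*(1 - 7*e^(t)/8))
M^(1)(t) = 7*e^(t)/(49*e^(2*t) - 112*e^(t) + 64)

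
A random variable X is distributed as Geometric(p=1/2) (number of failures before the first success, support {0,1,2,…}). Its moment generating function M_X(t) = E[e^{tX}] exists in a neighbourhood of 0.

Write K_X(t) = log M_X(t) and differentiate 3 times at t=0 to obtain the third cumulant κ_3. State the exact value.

M_X(t) = 1/(2*(1 - e^(t)/2))
K_X(t) = log M_X(t) = -log(1 - e^(t)/2) - log(2)
D^3[K](t) = (-2*e^(2*t) - 4*e^(t))/(e^(3*t) - 6*e^(2*t) + 12*e^(t) - 8)

κ_3 = D^3[K](0) = 6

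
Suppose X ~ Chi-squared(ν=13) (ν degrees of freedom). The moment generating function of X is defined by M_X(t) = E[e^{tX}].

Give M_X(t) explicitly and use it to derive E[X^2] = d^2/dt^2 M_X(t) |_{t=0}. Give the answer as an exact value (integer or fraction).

M_X(t) = (1 - 2*t)^(-13/2)

E[X^2] = M^(2)(0) = 195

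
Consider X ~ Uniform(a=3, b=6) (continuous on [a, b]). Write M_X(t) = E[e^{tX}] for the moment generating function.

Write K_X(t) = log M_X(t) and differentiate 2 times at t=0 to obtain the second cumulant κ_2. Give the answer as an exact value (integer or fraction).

κ_2 = K′′(0) = 3/4

M_X(t) = (e^(6*t) - e^(3*t))/(3*t)
K_X(t) = log M_X(t) = -log(t) + log(e^(6*t) - e^(3*t)) - log(3)
K′(t) = (6*t*e^(3*t) - 3*t - e^(3*t) + 1)/(t*e^(3*t) - t)
K′′(t) = (-9*t^2*e^(3*t) + e^(6*t) - 2*e^(3*t) + 1)/(t^2*e^(6*t) - 2*t^2*e^(3*t) + t^2)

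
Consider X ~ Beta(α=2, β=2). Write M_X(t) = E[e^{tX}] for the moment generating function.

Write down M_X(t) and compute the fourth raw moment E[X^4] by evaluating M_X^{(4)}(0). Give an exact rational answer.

M_X(t) = ₁F₁(2; 4; t)
D^4[M](t) = ₁F₁(6; 8; t)/7

E[X^4] = D^4[M](0) = 1/7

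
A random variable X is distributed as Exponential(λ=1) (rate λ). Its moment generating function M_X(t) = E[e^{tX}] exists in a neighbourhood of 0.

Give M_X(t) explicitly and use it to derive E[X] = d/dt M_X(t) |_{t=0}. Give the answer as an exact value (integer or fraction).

M_X(t) = 1/(1 - t)
dM/dt = 1/(t^2 - 2*t + 1)

E[X] = dM/dt |_{t=0} = 1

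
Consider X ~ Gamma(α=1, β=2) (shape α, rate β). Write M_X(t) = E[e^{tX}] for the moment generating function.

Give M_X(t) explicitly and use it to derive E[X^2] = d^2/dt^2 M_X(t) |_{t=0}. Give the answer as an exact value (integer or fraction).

E[X^2] = M′′(0) = 1/2

M_X(t) = 2/(2 - t)
M′(t) = 2/(t^2 - 4*t + 4)
M′′(t) = -4/(t^3 - 6*t^2 + 12*t - 8)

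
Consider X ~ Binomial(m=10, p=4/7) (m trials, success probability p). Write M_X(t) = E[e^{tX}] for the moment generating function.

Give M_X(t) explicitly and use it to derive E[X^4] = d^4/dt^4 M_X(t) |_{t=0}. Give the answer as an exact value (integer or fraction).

E[X^4] = D^4[M](0) = 533320/343

M_X(t) = (4*e^(t)/7 + 3/7)^10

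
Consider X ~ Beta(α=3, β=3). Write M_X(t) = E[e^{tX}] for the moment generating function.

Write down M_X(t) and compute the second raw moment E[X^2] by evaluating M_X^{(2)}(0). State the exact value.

E[X^2] = M′′(0) = 2/7

M_X(t) = ₁F₁(3; 6; t)
M′(t) = ₁F₁(4; 7; t)/2
M′′(t) = 2*₁F₁(5; 8; t)/7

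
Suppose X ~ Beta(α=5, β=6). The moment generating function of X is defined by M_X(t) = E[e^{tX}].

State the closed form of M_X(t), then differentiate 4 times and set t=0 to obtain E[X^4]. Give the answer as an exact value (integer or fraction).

M_X(t) = ₁F₁(5; 11; t)
M′(t) = 5*₁F₁(6; 12; t)/11
M′′(t) = 5*₁F₁(7; 13; t)/22
M′′′(t) = 35*₁F₁(8; 14; t)/286
M′′′′(t) = 10*₁F₁(9; 15; t)/143

E[X^4] = M′′′′(0) = 10/143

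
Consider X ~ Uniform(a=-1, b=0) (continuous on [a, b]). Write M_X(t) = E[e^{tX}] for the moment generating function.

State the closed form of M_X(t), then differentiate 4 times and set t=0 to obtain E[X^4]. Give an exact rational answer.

M_X(t) = (1 - e^(-t))/t
dM/dt = (t - e^(t) + 1)*e^(-t)/t^2
d^2M/dt^2 = (-t^2 - 2*t + 2*e^(t) - 2)*e^(-t)/t^3
d^3M/dt^3 = (t^3 + 3*t^2 + 6*t - 6*e^(t) + 6)*e^(-t)/t^4
d^4M/dt^4 = (-t^4 - 4*t^3 - 12*t^2 - 24*t + 24*e^(t) - 24)*e^(-t)/t^5

E[X^4] = d^4M/dt^4 |_{t=0} = 1/5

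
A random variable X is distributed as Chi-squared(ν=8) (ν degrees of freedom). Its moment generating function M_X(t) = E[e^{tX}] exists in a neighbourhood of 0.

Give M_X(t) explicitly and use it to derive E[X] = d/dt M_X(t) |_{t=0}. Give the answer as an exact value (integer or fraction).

E[X] = M^(1)(0) = 8

M_X(t) = (1 - 2*t)^(-4)
M^(1)(t) = -8/(32*t^5 - 80*t^4 + 80*t^3 - 40*t^2 + 10*t - 1)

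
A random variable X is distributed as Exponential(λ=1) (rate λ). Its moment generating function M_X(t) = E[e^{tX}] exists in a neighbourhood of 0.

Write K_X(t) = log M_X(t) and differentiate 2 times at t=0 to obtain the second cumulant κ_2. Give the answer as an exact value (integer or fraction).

M_X(t) = 1/(1 - t)
K_X(t) = log M_X(t) = -log(1 - t)
dK/dt = -1/(t - 1)
d^2K/dt^2 = 1/(t^2 - 2*t + 1)

κ_2 = d^2K/dt^2 |_{t=0} = 1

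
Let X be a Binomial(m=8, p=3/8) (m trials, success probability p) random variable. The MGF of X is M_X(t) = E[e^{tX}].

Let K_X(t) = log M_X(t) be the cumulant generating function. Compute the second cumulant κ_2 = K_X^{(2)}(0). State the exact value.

M_X(t) = (3*e^(t)/8 + 5/8)^8
K_X(t) = log M_X(t) = 8*log(3*e^(t)/8 + 5/8)
K′(t) = 24*e^(t)/(3*e^(t) + 5)
K′′(t) = 120*e^(t)/(9*e^(2*t) + 30*e^(t) + 25)

κ_2 = K′′(0) = 15/8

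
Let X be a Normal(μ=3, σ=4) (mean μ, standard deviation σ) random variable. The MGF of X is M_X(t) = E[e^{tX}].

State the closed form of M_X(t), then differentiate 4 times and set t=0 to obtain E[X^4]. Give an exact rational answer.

M_X(t) = e^(8*t^2 + 3*t)
dM/dt = 16*t*e^(3*t)*e^(8*t^2) + 3*e^(3*t)*e^(8*t^2)
d^2M/dt^2 = 256*t^2*e^(3*t)*e^(8*t^2) + 96*t*e^(3*t)*e^(8*t^2) + 25*e^(3*t)*e^(8*t^2)
d^3M/dt^3 = 4096*t^3*e^(3*t)*e^(8*t^2) + 2304*t^2*e^(3*t)*e^(8*t^2) + 1200*t*e^(3*t)*e^(8*t^2) + 171*e^(3*t)*e^(8*t^2)
d^4M/dt^4 = 65536*t^4*e^(3*t)*e^(8*t^2) + 49152*t^3*e^(3*t)*e^(8*t^2) + 38400*t^2*e^(3*t)*e^(8*t^2) + 10944*t*e^(3*t)*e^(8*t^2) + 1713*e^(3*t)*e^(8*t^2)

E[X^4] = d^4M/dt^4 |_{t=0} = 1713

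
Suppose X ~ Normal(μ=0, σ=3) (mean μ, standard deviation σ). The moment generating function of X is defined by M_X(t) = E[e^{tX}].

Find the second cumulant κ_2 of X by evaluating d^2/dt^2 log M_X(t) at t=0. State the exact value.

κ_2 = D^2[K](0) = 9

M_X(t) = e^(9*t^2/2)
K_X(t) = log M_X(t) = 9*t^2/2
D^2[K](t) = 9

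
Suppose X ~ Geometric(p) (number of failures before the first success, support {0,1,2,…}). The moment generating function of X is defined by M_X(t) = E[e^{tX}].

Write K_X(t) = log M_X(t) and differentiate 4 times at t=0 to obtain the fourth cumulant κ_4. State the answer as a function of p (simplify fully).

M_X(t) = p/(-(1 - p)*e^(t) + 1)
K_X(t) = log M_X(t) = log(p) - log(-(1 - p)*e^(t) + 1)
K′(t) = (-p*e^(t) + e^(t))/(p*e^(t) - e^(t) + 1)
K′′(t) = (-p*e^(t) + e^(t))/(p^2*e^(2*t) - 2*p*e^(2*t) + 2*p*e^(t) + e^(2*t) - 2*e^(t) + 1)

κ_4 = K′′′′(0) = (-p^3 + 7*p^2 - 12*p + 6)/p^4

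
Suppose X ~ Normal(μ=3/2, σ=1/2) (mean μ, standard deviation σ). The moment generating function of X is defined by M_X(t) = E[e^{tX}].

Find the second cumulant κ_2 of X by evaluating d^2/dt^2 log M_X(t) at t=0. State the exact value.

κ_2 = d^2K/dt^2 |_{t=0} = 1/4

M_X(t) = e^(t^2/8 + 3*t/2)
K_X(t) = log M_X(t) = t^2/8 + 3*t/2
dK/dt = t/4 + 3/2
d^2K/dt^2 = 1/4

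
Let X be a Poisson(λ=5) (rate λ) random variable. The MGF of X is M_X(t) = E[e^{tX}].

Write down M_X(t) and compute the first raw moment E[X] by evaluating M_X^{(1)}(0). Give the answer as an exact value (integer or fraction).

M_X(t) = e^(5*e^(t) - 5)
M′(t) = 5*e^(-5)*e^(t)*e^(5*e^(t))

E[X] = M′(0) = 5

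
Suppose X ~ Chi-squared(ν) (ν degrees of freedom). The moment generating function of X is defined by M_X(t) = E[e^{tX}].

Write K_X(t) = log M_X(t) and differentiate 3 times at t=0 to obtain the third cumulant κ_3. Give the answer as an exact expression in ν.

M_X(t) = (1 - 2*t)^(-ν/2)
K_X(t) = log M_X(t) = -ν*log(1 - 2*t)/2
dK/dt = -ν/(2*t - 1)
d^2K/dt^2 = 2*ν/(4*t^2 - 4*t + 1)
d^3K/dt^3 = -8*ν/(8*t^3 - 12*t^2 + 6*t - 1)

κ_3 = d^3K/dt^3 |_{t=0} = 8*ν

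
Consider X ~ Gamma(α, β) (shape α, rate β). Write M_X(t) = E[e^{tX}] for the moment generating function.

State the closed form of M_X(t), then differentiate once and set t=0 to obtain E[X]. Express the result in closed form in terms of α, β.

M_X(t) = (β/(β - t))^α
D[M](t) = -α*β^α*(1/(β - t))^α/(-β + t)

E[X] = D[M](0) = α/β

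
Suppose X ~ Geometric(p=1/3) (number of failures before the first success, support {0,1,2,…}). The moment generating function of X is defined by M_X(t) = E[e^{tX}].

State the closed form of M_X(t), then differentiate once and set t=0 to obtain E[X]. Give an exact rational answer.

M_X(t) = 1/(3*(1 - 2*e^(t)/3))
M^(1)(t) = 2*e^(t)/(4*e^(2*t) - 12*e^(t) + 9)

E[X] = M^(1)(0) = 2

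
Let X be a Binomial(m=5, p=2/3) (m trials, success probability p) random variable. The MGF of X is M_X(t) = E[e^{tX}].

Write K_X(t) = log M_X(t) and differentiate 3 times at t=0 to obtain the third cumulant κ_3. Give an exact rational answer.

M_X(t) = (2*e^(t)/3 + 1/3)^5
K_X(t) = log M_X(t) = 5*log(2*e^(t)/3 + 1/3)
dK/dt = 10*e^(t)/(2*e^(t) + 1)
d^2K/dt^2 = 10*e^(t)/(4*e^(2*t) + 4*e^(t) + 1)
d^3K/dt^3 = (-20*e^(2*t) + 10*e^(t))/(8*e^(3*t) + 12*e^(2*t) + 6*e^(t) + 1)

κ_3 = d^3K/dt^3 |_{t=0} = -10/27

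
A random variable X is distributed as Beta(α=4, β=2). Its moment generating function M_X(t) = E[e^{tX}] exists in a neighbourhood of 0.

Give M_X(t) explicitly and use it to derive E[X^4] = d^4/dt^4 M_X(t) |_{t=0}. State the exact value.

M_X(t) = ₁F₁(4; 6; t)
D^4[M](t) = 5*₁F₁(8; 10; t)/18

E[X^4] = D^4[M](0) = 5/18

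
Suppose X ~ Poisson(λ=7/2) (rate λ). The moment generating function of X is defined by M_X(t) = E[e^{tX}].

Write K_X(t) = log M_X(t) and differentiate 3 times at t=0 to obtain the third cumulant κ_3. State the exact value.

M_X(t) = e^(7*e^(t)/2 - 7/2)
K_X(t) = log M_X(t) = 7*e^(t)/2 - 7/2
D^3[K](t) = 7*e^(t)/2

κ_3 = D^3[K](0) = 7/2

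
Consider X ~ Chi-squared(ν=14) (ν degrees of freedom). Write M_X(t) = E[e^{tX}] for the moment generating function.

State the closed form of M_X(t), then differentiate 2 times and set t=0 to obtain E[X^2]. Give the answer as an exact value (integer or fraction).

E[X^2] = M′′(0) = 224

M_X(t) = (1 - 2*t)^(-7)
M′(t) = 14/(256*t^8 - 1024*t^7 + 1792*t^6 - 1792*t^5 + 1120*t^4 - 448*t^3 + 112*t^2 - 16*t + 1)
M′′(t) = -224/(512*t^9 - 2304*t^8 + 4608*t^7 - 5376*t^6 + 4032*t^5 - 2016*t^4 + 672*t^3 - 144*t^2 + 18*t - 1)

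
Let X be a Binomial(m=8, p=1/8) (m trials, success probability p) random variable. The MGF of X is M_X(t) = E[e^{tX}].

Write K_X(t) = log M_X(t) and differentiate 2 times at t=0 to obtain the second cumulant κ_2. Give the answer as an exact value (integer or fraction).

κ_2 = D^2[K](0) = 7/8

M_X(t) = (e^(t)/8 + 7/8)^8
K_X(t) = log M_X(t) = 8*log(e^(t)/8 + 7/8)
D^2[K](t) = 56*e^(t)/(e^(2*t) + 14*e^(t) + 49)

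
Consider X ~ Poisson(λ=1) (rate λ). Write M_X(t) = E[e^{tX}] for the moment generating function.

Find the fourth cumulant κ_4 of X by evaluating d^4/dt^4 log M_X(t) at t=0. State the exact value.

κ_4 = D^4[K](0) = 1

M_X(t) = e^(e^(t) - 1)
K_X(t) = log M_X(t) = e^(t) - 1
D^4[K](t) = e^(t)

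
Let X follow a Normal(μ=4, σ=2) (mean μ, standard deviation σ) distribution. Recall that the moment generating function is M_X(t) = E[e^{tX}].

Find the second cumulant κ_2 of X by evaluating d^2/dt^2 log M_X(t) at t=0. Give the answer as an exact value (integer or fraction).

κ_2 = K^(2)(0) = 4

M_X(t) = e^(2*t^2 + 4*t)
K_X(t) = log M_X(t) = 2*t^2 + 4*t
K^(2)(t) = 4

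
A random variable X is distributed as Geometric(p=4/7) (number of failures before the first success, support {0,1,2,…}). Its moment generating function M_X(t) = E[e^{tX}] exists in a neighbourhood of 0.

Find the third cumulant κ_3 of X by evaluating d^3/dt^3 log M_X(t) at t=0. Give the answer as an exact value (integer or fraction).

M_X(t) = 4/(7*(1 - 3*e^(t)/7))
K_X(t) = log M_X(t) = -log(1 - 3*e^(t)/7) - log(7) + 2*log(2)
K′(t) = -3*e^(t)/(3*e^(t) - 7)
K′′(t) = 21*e^(t)/(9*e^(2*t) - 42*e^(t) + 49)
K′′′(t) = (-63*e^(2*t) - 147*e^(t))/(27*e^(3*t) - 189*e^(2*t) + 441*e^(t) - 343)

κ_3 = K′′′(0) = 105/32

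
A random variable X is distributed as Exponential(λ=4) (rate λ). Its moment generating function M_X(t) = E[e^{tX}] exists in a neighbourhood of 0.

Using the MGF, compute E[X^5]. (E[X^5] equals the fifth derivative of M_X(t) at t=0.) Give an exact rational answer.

E[X^5] = d^5M/dt^5 |_{t=0} = 15/128

M_X(t) = 4/(4 - t)
dM/dt = 4/(t^2 - 8*t + 16)
d^2M/dt^2 = -8/(t^3 - 12*t^2 + 48*t - 64)
d^3M/dt^3 = 24/(t^4 - 16*t^3 + 96*t^2 - 256*t + 256)
d^4M/dt^4 = -96/(t^5 - 20*t^4 + 160*t^3 - 640*t^2 + 1280*t - 1024)
d^5M/dt^5 = 480/(t^6 - 24*t^5 + 240*t^4 - 1280*t^3 + 3840*t^2 - 6144*t + 4096)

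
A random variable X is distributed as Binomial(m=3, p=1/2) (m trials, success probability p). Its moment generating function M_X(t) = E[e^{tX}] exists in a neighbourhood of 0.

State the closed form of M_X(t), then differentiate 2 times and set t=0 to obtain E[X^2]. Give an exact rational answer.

E[X^2] = M^(2)(0) = 3

M_X(t) = (e^(t)/2 + 1/2)^3
M^(2)(t) = 9*e^(3*t)/8 + 3*e^(2*t)/2 + 3*e^(t)/8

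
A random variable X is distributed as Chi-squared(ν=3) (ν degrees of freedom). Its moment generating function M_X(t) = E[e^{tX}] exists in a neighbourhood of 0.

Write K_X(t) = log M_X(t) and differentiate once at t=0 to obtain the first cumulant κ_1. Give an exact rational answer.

κ_1 = K′(0) = 3

M_X(t) = (1 - 2*t)^(-3/2)
K_X(t) = log M_X(t) = -3*log(1 - 2*t)/2
K′(t) = -3/(2*t - 1)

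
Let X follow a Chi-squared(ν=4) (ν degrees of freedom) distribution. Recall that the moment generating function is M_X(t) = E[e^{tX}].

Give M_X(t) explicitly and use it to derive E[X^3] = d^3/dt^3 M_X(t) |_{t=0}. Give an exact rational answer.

M_X(t) = (1 - 2*t)^(-2)
D^3[M](t) = -192/(32*t^5 - 80*t^4 + 80*t^3 - 40*t^2 + 10*t - 1)

E[X^3] = D^3[M](0) = 192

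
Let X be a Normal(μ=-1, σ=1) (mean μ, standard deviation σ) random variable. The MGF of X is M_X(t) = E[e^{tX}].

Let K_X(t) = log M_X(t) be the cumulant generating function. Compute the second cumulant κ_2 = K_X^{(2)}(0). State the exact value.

κ_2 = K′′(0) = 1

M_X(t) = e^(t^2/2 - t)
K_X(t) = log M_X(t) = t^2/2 - t
K′(t) = t - 1
K′′(t) = 1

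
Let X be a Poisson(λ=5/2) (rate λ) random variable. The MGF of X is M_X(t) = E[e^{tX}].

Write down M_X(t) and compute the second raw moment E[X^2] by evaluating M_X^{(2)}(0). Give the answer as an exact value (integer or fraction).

E[X^2] = d^2M/dt^2 |_{t=0} = 35/4

M_X(t) = e^(5*e^(t)/2 - 5/2)
dM/dt = 5*e^(-5/2)*e^(t)*e^(5*e^(t)/2)/2
d^2M/dt^2 = (25*e^(2*t)*e^(5*e^(t)/2) + 10*e^(t)*e^(5*e^(t)/2))*e^(-5/2)/4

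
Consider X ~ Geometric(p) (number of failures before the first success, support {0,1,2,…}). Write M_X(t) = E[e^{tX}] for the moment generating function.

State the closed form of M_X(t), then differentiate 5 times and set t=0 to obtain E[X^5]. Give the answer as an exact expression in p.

M_X(t) = p/(-(1 - p)*e^(t) + 1)

E[X^5] = D^5[M](0) = -1 + 31/p - 180/p^2 + 390/p^3 - 360/p^4 + 120/p^5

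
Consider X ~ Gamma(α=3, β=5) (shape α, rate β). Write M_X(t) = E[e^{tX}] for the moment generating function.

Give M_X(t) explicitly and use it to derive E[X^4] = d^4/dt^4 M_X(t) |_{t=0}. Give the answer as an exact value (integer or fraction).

E[X^4] = d^4M/dt^4 |_{t=0} = 72/125

M_X(t) = 125/(5 - t)^3
dM/dt = 375/(t^4 - 20*t^3 + 150*t^2 - 500*t + 625)
d^2M/dt^2 = -1500/(t^5 - 25*t^4 + 250*t^3 - 1250*t^2 + 3125*t - 3125)
d^3M/dt^3 = 7500/(t^6 - 30*t^5 + 375*t^4 - 2500*t^3 + 9375*t^2 - 18750*t + 15625)
d^4M/dt^4 = -45000/(t^7 - 35*t^6 + 525*t^5 - 4375*t^4 + 21875*t^3 - 65625*t^2 + 109375*t - 78125)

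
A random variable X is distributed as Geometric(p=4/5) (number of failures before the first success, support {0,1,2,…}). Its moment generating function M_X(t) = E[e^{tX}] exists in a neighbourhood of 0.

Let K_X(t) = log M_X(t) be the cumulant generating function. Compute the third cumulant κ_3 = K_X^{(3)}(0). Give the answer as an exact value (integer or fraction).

M_X(t) = 4/(5*(1 - e^(t)/5))
K_X(t) = log M_X(t) = -log(1 - e^(t)/5) - log(5) + 2*log(2)
K′(t) = -e^(t)/(e^(t) - 5)
K′′(t) = 5*e^(t)/(e^(2*t) - 10*e^(t) + 25)
K′′′(t) = (-5*e^(2*t) - 25*e^(t))/(e^(3*t) - 15*e^(2*t) + 75*e^(t) - 125)

κ_3 = K′′′(0) = 15/32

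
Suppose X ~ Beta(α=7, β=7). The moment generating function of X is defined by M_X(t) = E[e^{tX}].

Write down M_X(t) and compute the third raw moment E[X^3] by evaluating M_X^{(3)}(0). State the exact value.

E[X^3] = M^(3)(0) = 3/20

M_X(t) = ₁F₁(7; 14; t)
M^(3)(t) = 3*₁F₁(10; 17; t)/20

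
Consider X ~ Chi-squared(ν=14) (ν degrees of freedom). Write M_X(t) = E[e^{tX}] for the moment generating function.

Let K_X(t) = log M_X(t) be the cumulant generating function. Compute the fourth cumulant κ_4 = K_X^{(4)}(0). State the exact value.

κ_4 = d^4K/dt^4 |_{t=0} = 672

M_X(t) = (1 - 2*t)^(-7)
K_X(t) = log M_X(t) = -7*log(1 - 2*t)
dK/dt = -14/(2*t - 1)
d^2K/dt^2 = 28/(4*t^2 - 4*t + 1)
d^3K/dt^3 = -112/(8*t^3 - 12*t^2 + 6*t - 1)
d^4K/dt^4 = 672/(16*t^4 - 32*t^3 + 24*t^2 - 8*t + 1)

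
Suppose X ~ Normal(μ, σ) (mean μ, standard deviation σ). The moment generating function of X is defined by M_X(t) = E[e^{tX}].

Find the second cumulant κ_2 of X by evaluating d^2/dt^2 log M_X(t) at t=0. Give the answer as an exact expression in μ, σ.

κ_2 = d^2K/dt^2 |_{t=0} = σ^2

M_X(t) = e^(μ*t + σ^2*t^2/2)
K_X(t) = log M_X(t) = μ*t + σ^2*t^2/2
dK/dt = μ + σ^2*t
d^2K/dt^2 = σ^2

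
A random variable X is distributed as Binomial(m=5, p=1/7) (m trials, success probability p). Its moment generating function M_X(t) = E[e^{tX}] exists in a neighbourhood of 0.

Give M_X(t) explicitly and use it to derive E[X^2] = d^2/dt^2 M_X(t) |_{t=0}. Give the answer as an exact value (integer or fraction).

M_X(t) = (e^(t)/7 + 6/7)^5
dM/dt = 5*e^(5*t)/16807 + 120*e^(4*t)/16807 + 1080*e^(3*t)/16807 + 4320*e^(2*t)/16807 + 6480*e^(t)/16807
d^2M/dt^2 = 25*e^(5*t)/16807 + 480*e^(4*t)/16807 + 3240*e^(3*t)/16807 + 8640*e^(2*t)/16807 + 6480*e^(t)/16807

E[X^2] = d^2M/dt^2 |_{t=0} = 55/49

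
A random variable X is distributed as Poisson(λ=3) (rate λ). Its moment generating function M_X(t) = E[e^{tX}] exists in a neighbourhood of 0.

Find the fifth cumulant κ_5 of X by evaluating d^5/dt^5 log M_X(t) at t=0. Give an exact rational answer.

κ_5 = d^5K/dt^5 |_{t=0} = 3

M_X(t) = e^(3*e^(t) - 3)
K_X(t) = log M_X(t) = 3*e^(t) - 3
dK/dt = 3*e^(t)
d^2K/dt^2 = 3*e^(t)
d^3K/dt^3 = 3*e^(t)
d^4K/dt^4 = 3*e^(t)
d^5K/dt^5 = 3*e^(t)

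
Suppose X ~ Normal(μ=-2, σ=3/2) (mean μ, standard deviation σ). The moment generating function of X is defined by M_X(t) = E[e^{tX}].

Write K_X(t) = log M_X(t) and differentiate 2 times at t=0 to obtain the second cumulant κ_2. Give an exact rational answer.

κ_2 = d^2K/dt^2 |_{t=0} = 9/4

M_X(t) = e^(9*t^2/8 - 2*t)
K_X(t) = log M_X(t) = 9*t^2/8 - 2*t
dK/dt = 9*t/4 - 2
d^2K/dt^2 = 9/4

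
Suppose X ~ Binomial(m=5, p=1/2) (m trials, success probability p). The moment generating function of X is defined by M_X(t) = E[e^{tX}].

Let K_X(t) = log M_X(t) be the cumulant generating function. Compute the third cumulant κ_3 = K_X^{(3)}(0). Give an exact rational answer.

M_X(t) = (e^(t)/2 + 1/2)^5
K_X(t) = log M_X(t) = 5*log(e^(t)/2 + 1/2)
dK/dt = 5*e^(t)/(e^(t) + 1)
d^2K/dt^2 = 5*e^(t)/(e^(2*t) + 2*e^(t) + 1)
d^3K/dt^3 = (-5*e^(2*t) + 5*e^(t))/(e^(3*t) + 3*e^(2*t) + 3*e^(t) + 1)

κ_3 = d^3K/dt^3 |_{t=0} = 0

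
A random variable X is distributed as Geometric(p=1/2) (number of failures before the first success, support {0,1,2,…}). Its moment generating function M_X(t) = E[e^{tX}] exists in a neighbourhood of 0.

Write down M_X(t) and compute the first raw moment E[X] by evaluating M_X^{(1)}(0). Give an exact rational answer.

E[X] = M^(1)(0) = 1

M_X(t) = 1/(2*(1 - e^(t)/2))
M^(1)(t) = e^(t)/(e^(2*t) - 4*e^(t) + 4)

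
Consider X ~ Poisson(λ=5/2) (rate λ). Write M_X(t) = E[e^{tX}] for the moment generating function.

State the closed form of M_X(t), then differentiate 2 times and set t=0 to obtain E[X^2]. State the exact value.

M_X(t) = e^(5*e^(t)/2 - 5/2)
M^(2)(t) = (25*e^(2*t)*e^(5*e^(t)/2) + 10*e^(t)*e^(5*e^(t)/2))*e^(-5/2)/4

E[X^2] = M^(2)(0) = 35/4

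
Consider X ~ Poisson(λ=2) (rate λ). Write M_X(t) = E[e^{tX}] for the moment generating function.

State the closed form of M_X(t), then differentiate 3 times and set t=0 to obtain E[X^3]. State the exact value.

M_X(t) = e^(2*e^(t) - 2)
M′(t) = 2*e^(-2)*e^(t)*e^(2*e^(t))
M′′(t) = (4*e^(2*t)*e^(2*e^(t)) + 2*e^(t)*e^(2*e^(t)))*e^(-2)
M′′′(t) = (8*e^(3*t)*e^(2*e^(t)) + 12*e^(2*t)*e^(2*e^(t)) + 2*e^(t)*e^(2*e^(t)))*e^(-2)

E[X^3] = M′′′(0) = 22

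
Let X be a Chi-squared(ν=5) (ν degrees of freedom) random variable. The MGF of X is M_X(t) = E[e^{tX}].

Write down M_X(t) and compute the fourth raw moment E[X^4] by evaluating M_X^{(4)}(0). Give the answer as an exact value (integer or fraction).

M_X(t) = (1 - 2*t)^(-5/2)
M^(4)(t) = 3465/(64*t^6*√(1 - 2*t) - 192*t^5*√(1 - 2*t) + 240*t^4*√(1 - 2*t) - 160*t^3*√(1 - 2*t) + 60*t^2*√(1 - 2*t) - 12*t*√(1 - 2*t) + √(1 - 2*t))

E[X^4] = M^(4)(0) = 3465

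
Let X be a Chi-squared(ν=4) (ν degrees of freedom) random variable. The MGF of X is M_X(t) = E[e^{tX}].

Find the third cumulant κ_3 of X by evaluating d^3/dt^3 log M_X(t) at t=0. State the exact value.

κ_3 = K′′′(0) = 32

M_X(t) = (1 - 2*t)^(-2)
K_X(t) = log M_X(t) = -2*log(1 - 2*t)
K′(t) = -4/(2*t - 1)
K′′(t) = 8/(4*t^2 - 4*t + 1)
K′′′(t) = -32/(8*t^3 - 12*t^2 + 6*t - 1)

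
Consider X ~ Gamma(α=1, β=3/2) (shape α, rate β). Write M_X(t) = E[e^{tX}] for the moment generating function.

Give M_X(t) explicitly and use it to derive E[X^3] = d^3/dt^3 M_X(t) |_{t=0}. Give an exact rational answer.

M_X(t) = 3/(2*(3/2 - t))
dM/dt = 6/(4*t^2 - 12*t + 9)
d^2M/dt^2 = -24/(8*t^3 - 36*t^2 + 54*t - 27)
d^3M/dt^3 = 144/(16*t^4 - 96*t^3 + 216*t^2 - 216*t + 81)

E[X^3] = d^3M/dt^3 |_{t=0} = 16/9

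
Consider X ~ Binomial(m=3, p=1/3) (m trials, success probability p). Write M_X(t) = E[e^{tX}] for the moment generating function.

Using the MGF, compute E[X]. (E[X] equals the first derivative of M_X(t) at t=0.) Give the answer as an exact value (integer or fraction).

M_X(t) = (e^(t)/3 + 2/3)^3
M′(t) = e^(3*t)/9 + 4*e^(2*t)/9 + 4*e^(t)/9

E[X] = M′(0) = 1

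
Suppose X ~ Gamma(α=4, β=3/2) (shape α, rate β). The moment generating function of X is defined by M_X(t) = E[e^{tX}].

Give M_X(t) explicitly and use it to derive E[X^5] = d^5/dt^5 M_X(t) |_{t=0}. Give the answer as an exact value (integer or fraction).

E[X^5] = D^5[M](0) = 71680/81

M_X(t) = 81/(16*(3/2 - t)^4)
D^5[M](t) = -17418240/(512*t^9 - 6912*t^8 + 41472*t^7 - 145152*t^6 + 326592*t^5 - 489888*t^4 + 489888*t^3 - 314928*t^2 + 118098*t - 19683)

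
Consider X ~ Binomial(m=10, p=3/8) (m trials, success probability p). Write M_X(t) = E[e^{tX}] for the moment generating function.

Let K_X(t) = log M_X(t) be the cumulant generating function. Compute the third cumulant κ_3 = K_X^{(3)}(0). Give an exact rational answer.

M_X(t) = (3*e^(t)/8 + 5/8)^10
K_X(t) = log M_X(t) = 10*log(3*e^(t)/8 + 5/8)
D^3[K](t) = (-450*e^(2*t) + 750*e^(t))/(27*e^(3*t) + 135*e^(2*t) + 225*e^(t) + 125)

κ_3 = D^3[K](0) = 75/128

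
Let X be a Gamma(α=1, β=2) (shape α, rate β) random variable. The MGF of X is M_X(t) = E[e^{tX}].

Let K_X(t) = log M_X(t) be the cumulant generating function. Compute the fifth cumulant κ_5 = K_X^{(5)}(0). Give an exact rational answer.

κ_5 = D^5[K](0) = 3/4

M_X(t) = 2/(2 - t)
K_X(t) = log M_X(t) = -log(2 - t) + log(2)
D^5[K](t) = -24/(t^5 - 10*t^4 + 40*t^3 - 80*t^2 + 80*t - 32)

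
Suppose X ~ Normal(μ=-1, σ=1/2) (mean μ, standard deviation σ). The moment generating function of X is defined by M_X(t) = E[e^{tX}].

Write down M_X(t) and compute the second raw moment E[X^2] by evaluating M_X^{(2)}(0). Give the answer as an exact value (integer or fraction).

M_X(t) = e^(t^2/8 - t)
M′(t) = t*e^(-t)*e^(t^2/8)/4 - e^(-t)*e^(t^2/8)
M′′(t) = (t^2*e^(t^2/8) - 8*t*e^(t^2/8) + 20*e^(t^2/8))*e^(-t)/16

E[X^2] = M′′(0) = 5/4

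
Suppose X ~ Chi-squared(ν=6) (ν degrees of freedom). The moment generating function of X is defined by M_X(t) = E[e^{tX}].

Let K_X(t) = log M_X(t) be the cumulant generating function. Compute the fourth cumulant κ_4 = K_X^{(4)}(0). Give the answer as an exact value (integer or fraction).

M_X(t) = (1 - 2*t)^(-3)
K_X(t) = log M_X(t) = -3*log(1 - 2*t)
K^(4)(t) = 288/(16*t^4 - 32*t^3 + 24*t^2 - 8*t + 1)

κ_4 = K^(4)(0) = 288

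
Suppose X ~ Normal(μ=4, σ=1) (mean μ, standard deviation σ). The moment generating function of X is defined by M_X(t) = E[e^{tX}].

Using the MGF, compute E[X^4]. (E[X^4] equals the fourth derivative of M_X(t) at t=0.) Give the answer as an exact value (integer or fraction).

M_X(t) = e^(t^2/2 + 4*t)
D^4[M](t) = t^4*e^(4*t)*e^(t^2/2) + 16*t^3*e^(4*t)*e^(t^2/2) + 102*t^2*e^(4*t)*e^(t^2/2) + 304*t*e^(4*t)*e^(t^2/2) + 355*e^(4*t)*e^(t^2/2)

E[X^4] = D^4[M](0) = 355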